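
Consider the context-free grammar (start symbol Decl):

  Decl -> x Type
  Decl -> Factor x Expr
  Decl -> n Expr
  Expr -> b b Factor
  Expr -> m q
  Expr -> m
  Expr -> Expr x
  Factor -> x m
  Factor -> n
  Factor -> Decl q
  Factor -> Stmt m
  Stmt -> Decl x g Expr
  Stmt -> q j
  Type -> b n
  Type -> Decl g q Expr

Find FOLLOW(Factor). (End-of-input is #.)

In Decl -> Factor x Expr: add FIRST(x Expr) = { x }.
In Expr -> b b Factor: Factor is at the end, add FOLLOW(Expr) = { #, g, m, q, x }.
Union: FOLLOW(Factor) = { #, g, m, q, x }.

{ #, g, m, q, x }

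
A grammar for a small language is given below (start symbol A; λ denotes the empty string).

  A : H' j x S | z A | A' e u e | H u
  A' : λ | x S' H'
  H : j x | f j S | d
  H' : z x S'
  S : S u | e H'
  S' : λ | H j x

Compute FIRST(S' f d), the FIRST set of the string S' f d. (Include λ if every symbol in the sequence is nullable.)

Add FIRST(S')\{λ} = { d, f, j }; S' is nullable, continue.
f is a terminal; add {f} and stop.

{ d, f, j }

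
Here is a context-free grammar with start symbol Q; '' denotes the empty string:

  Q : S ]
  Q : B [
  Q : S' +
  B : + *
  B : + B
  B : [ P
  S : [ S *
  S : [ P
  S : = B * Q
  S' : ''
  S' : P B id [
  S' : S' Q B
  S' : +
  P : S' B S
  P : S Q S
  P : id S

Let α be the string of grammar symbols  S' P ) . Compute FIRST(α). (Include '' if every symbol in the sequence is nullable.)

{ +, =, [, id }

Add FIRST(S')\{''} = { +, =, [, id }; S' is nullable, continue.
Add FIRST(P) = { +, =, [, id }; P is not nullable, stop.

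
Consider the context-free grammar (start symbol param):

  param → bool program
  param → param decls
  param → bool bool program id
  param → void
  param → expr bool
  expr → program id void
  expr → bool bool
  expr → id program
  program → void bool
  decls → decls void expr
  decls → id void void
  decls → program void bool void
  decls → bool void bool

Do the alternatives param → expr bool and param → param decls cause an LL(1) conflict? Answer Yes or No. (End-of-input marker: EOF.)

Yes

FIRST(expr bool) = { bool, id, void } and FIRST(param decls) = { bool, id, void }.
Both contain bool, so the two alternatives are not disjoint — LL(1) conflict.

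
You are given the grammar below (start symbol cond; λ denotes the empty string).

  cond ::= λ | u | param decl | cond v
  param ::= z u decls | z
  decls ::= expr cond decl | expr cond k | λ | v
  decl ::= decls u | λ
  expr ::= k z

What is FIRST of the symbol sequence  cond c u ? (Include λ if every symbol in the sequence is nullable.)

{ c, u, v, z }

Add FIRST(cond)\{λ} = { u, v, z }; cond is nullable, continue.
c is a terminal; add {c} and stop.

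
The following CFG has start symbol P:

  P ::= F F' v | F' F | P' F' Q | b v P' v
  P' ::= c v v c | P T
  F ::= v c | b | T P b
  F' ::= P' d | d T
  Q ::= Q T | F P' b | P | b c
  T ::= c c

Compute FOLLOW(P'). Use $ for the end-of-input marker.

In P ::= P' F' Q: add FIRST(F' Q) = { b, c, d, v }.
In P ::= b v P' v: add FIRST(v) = { v }.
In F' ::= P' d: add FIRST(d) = { d }.
In Q ::= F P' b: add FIRST(b) = { b }.
Union: FOLLOW(P') = { b, c, d, v }.

{ b, c, d, v }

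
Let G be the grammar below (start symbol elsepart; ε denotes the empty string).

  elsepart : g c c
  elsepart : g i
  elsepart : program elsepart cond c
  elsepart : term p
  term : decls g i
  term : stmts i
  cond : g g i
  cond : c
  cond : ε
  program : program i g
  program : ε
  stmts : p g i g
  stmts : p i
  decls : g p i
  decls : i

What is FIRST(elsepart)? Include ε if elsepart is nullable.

{ g, i, p }

elsepart : g c c contributes {g}.
elsepart : g i contributes {g}.
From elsepart : program elsepart cond c: program nullable, take FIRST(program) ∪ FIRST(elsepart) = { g, i, p }.
From elsepart : term p: add FIRST(term) = { g, i, p }.
Union: FIRST(elsepart) = { g, i, p }.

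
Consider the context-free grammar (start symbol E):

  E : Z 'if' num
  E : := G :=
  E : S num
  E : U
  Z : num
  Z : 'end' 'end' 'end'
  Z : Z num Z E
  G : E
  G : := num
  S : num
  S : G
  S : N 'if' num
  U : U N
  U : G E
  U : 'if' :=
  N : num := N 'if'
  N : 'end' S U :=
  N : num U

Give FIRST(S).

S : num contributes {num}.
From S : G: add FIRST(G) = { 'end', 'if', :=, num }.
From S : N 'if' num: add FIRST(N) = { 'end', num }.
Union: FIRST(S) = { 'end', 'if', :=, num }.

{ 'end', 'if', :=, num }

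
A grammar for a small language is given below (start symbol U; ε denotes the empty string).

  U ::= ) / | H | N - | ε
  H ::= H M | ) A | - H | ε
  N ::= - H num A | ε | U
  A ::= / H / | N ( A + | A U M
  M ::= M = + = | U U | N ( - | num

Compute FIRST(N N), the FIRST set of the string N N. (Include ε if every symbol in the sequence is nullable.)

Add FIRST(N)\{ε} = { (, ), -, =, num }; N is nullable, continue.
Add FIRST(N)\{ε} = { (, ), -, =, num }; N is nullable, continue.
Every symbol is nullable, so include ε.

{ (, ), -, =, num, ε }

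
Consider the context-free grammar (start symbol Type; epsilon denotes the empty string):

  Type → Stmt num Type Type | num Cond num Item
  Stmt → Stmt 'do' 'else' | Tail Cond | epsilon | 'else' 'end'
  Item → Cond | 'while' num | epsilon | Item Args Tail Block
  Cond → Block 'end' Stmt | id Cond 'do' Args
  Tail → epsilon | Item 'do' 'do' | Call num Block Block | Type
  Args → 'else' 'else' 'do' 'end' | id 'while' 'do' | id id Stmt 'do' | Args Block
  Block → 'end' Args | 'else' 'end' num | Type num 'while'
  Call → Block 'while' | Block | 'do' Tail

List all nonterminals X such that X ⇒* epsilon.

{ Item, Stmt, Tail }

Directly nullable (have an epsilon-production): Stmt, Item, Tail.
No other nonterminal has a production whose RHS symbols are all nullable.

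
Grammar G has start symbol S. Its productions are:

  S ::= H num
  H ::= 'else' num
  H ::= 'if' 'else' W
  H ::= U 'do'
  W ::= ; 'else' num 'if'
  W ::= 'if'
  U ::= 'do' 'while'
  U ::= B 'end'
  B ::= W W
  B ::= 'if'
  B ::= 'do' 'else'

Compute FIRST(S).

From S ::= H num: add FIRST(H) = { 'do', 'else', 'if', ; }.
Union: FIRST(S) = { 'do', 'else', 'if', ; }.

{ 'do', 'else', 'if', ; }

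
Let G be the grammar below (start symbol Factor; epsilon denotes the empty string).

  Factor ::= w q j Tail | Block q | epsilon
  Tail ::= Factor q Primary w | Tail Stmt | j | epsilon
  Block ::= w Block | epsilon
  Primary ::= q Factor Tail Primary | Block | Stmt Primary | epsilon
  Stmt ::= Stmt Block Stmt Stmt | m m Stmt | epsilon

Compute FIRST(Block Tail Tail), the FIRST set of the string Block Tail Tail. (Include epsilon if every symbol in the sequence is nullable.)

{ j, m, q, w, epsilon }

Add FIRST(Block)\{epsilon} = { w }; Block is nullable, continue.
Add FIRST(Tail)\{epsilon} = { j, m, q, w }; Tail is nullable, continue.
Add FIRST(Tail)\{epsilon} = { j, m, q, w }; Tail is nullable, continue.
Every symbol is nullable, so include epsilon.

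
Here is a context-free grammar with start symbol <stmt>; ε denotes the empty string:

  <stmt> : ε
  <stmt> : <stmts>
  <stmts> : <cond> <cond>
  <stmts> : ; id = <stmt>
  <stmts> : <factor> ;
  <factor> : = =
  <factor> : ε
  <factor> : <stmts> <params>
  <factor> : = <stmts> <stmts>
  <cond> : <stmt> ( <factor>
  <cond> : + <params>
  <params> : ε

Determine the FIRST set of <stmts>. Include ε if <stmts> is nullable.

{ (, +, ;, = }

From <stmts> : <cond> <cond>: add FIRST(<cond>) = { (, +, ;, = }.
<stmts> : ; id = <stmt> contributes {;}.
From <stmts> : <factor> ;: <factor> nullable, take FIRST(<factor>) ∪ {;} = { (, +, ;, = }.
Union: FIRST(<stmts>) = { (, +, ;, = }.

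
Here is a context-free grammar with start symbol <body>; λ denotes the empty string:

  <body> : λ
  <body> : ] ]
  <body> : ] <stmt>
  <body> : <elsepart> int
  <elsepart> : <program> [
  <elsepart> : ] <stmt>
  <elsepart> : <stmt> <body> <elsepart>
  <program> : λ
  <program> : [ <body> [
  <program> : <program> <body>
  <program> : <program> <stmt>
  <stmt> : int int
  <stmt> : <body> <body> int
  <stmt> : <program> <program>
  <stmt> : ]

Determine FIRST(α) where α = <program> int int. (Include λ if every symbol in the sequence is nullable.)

Add FIRST(<program>)\{λ} = { [, ], int }; <program> is nullable, continue.
int is a terminal; add {int} and stop.

{ [, ], int }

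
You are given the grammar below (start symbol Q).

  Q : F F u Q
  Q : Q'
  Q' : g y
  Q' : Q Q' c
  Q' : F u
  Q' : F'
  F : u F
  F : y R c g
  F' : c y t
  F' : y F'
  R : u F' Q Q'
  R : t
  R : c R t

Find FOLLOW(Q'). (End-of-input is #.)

In Q : Q': Q' is at the end, add FOLLOW(Q) = { #, c, g, u, y }.
In Q' : Q Q' c: add FIRST(c) = { c }.
In R : u F' Q Q': Q' is at the end, add FOLLOW(R) = { c, t }.
Union: FOLLOW(Q') = { #, c, g, t, u, y }.

{ #, c, g, t, u, y }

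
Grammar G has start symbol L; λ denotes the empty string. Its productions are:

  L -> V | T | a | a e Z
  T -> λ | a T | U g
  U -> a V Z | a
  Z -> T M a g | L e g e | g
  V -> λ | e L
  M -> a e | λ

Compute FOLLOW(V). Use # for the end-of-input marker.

In L -> V: V is at the end, add FOLLOW(L) = { #, a, e, g }.
In U -> a V Z: add FIRST(Z) = { a, e, g }.
Union: FOLLOW(V) = { #, a, e, g }.

{ #, a, e, g }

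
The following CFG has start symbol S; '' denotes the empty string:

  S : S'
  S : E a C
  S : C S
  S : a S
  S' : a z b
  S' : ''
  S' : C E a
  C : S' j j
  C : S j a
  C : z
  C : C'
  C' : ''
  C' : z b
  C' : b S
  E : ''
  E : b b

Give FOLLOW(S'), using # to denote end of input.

{ #, a, b, j, z }

In S : S': S' is at the end, add FOLLOW(S) = { #, a, b, j, z }.
In C : S' j j: add FIRST(j j) = { j }.
Union: FOLLOW(S') = { #, a, b, j, z }.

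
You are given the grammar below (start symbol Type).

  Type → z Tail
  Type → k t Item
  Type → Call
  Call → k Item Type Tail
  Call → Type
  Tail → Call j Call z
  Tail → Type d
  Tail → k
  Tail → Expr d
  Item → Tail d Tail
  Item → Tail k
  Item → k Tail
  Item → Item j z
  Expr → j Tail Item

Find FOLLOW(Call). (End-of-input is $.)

{ $, d, j, k, z }

In Type → Call: Call is at the end, add FOLLOW(Type) = { $, d, j, k, z }.
In Tail → Call j Call z: add FIRST(j Call z) = { j }.
In Tail → Call j Call z: add FIRST(z) = { z }.
Union: FOLLOW(Call) = { $, d, j, k, z }.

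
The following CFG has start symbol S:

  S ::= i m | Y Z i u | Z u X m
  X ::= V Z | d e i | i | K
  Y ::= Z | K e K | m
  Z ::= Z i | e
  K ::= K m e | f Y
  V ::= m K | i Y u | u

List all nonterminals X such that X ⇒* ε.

{ } (none)

No nonterminal has an empty production or an RHS whose symbols are all nullable.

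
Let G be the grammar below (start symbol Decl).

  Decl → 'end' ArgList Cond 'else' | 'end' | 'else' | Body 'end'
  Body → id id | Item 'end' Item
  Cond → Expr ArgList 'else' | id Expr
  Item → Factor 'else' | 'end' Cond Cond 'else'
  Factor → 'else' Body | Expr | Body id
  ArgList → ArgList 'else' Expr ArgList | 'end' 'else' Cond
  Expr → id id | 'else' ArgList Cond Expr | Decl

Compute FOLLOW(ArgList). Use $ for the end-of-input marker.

{ 'else', 'end', id }

In Decl → 'end' ArgList Cond 'else': add FIRST(Cond 'else') = { 'else', 'end', id }.
In Cond → Expr ArgList 'else': add FIRST('else') = { 'else' }.
In ArgList → ArgList 'else' Expr ArgList: add FIRST('else' Expr ArgList) = { 'else' }.
In ArgList → ArgList 'else' Expr ArgList: ArgList is at the end, add FOLLOW(ArgList) = { 'else', 'end', id }.
In Expr → 'else' ArgList Cond Expr: add FIRST(Cond Expr) = { 'else', 'end', id }.
Union: FOLLOW(ArgList) = { 'else', 'end', id }.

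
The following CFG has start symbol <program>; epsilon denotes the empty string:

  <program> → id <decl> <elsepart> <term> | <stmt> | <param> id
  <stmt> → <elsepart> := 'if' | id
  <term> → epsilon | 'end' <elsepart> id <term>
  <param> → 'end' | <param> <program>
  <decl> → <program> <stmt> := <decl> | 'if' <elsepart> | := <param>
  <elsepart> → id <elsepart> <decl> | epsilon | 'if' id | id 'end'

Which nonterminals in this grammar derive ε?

Directly nullable (have an epsilon-production): <term>, <elsepart>.
No other nonterminal has a production whose RHS symbols are all nullable.

{ <elsepart>, <term> }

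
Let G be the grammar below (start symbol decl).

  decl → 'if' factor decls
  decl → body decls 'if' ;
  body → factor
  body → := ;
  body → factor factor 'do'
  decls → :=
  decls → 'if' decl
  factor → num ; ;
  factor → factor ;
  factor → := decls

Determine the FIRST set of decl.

decl → 'if' factor decls contributes {'if'}.
From decl → body decls 'if' ;: add FIRST(body) = { :=, num }.
Union: FIRST(decl) = { 'if', :=, num }.

{ 'if', :=, num }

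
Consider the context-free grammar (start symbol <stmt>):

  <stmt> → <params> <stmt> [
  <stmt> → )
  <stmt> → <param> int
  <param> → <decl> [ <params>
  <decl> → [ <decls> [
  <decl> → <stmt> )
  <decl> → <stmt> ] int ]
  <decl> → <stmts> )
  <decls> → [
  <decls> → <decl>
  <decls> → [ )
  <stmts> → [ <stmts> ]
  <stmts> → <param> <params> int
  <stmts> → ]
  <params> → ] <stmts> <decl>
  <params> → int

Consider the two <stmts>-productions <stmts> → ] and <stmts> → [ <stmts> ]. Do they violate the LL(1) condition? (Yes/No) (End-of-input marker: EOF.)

No

FIRST(]) = { ] } and FIRST([ <stmts> ]) = { [ }.
The FIRST sets are disjoint and neither alternative is nullable — no conflict.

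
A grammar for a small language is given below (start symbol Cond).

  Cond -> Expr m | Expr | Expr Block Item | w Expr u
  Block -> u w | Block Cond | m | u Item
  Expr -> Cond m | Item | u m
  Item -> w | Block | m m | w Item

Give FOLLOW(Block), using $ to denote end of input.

{ $, m, u, w }

In Cond -> Expr Block Item: add FIRST(Item) = { m, u, w }.
In Block -> Block Cond: add FIRST(Cond) = { m, u, w }.
In Item -> Block: Block is at the end, add FOLLOW(Item) = { $, m, u, w }.
Union: FOLLOW(Block) = { $, m, u, w }.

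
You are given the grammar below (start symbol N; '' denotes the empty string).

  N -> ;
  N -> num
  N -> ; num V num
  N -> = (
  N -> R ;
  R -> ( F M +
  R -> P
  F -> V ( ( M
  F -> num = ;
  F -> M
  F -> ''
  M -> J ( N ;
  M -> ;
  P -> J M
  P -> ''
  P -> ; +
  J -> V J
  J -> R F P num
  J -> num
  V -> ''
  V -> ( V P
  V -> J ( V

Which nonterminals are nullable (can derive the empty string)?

{ F, P, R, V }

Directly nullable (have an ''-production): F, P, V.
R -> P with every symbol nullable, so R is nullable.
No other nonterminal has a production whose RHS symbols are all nullable.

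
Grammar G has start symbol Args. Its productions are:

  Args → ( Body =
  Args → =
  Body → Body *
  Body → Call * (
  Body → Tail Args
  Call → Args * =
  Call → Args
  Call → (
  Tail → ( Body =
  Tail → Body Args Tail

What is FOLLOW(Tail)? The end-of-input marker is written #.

In Body → Tail Args: add FIRST(Args) = { (, = }.
In Tail → Body Args Tail: Tail is at the end, add FOLLOW(Tail) = { (, = }.
Union: FOLLOW(Tail) = { (, = }.

{ (, = }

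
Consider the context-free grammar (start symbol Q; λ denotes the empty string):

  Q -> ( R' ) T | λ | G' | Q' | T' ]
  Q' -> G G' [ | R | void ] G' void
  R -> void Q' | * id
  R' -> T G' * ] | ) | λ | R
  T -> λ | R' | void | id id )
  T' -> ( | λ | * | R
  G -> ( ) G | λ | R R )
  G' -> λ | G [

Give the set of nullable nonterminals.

{ G, G', Q, R', T, T' }

Directly nullable (have an λ-production): Q, R', T, T', G, G'.
No other nonterminal has a production whose RHS symbols are all nullable.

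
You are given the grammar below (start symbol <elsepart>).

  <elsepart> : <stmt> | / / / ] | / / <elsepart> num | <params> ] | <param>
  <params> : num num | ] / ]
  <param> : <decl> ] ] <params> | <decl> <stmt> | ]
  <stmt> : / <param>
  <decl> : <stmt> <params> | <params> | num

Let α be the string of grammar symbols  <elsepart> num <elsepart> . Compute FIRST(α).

Add FIRST(<elsepart>) = { /, ], num }; <elsepart> is not nullable, stop.

{ /, ], num }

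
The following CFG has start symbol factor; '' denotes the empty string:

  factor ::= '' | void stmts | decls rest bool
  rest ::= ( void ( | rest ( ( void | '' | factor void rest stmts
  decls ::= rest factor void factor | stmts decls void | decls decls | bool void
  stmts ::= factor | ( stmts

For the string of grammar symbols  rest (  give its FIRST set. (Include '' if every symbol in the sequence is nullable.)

{ (, bool, void }

Add FIRST(rest)\{''} = { (, bool, void }; rest is nullable, continue.
( is a terminal; add {(} and stop.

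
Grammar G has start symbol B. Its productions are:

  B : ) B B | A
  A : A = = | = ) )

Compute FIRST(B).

B : ) B B contributes {)}.
From B : A: add FIRST(A) = { = }.
Union: FIRST(B) = { ), = }.

{ ), = }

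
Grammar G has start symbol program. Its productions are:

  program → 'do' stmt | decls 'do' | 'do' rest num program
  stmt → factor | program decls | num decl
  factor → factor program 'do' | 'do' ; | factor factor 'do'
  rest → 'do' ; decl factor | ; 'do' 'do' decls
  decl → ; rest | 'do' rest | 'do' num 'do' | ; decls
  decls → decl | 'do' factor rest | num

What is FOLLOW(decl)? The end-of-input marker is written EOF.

{ EOF, 'do', ;, num }

In stmt → num decl: decl is at the end, add FOLLOW(stmt) = { EOF, 'do', ;, num }.
In rest → 'do' ; decl factor: add FIRST(factor) = { 'do' }.
In decls → decl: decl is at the end, add FOLLOW(decls) = { EOF, 'do', ;, num }.
Union: FOLLOW(decl) = { EOF, 'do', ;, num }.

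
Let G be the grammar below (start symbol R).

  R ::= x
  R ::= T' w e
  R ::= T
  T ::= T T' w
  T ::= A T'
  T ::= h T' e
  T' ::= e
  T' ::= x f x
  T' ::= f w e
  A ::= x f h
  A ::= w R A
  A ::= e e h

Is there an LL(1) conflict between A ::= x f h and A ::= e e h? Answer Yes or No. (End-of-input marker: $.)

No

FIRST(x f h) = { x } and FIRST(e e h) = { e }.
The FIRST sets are disjoint and neither alternative is nullable — no conflict.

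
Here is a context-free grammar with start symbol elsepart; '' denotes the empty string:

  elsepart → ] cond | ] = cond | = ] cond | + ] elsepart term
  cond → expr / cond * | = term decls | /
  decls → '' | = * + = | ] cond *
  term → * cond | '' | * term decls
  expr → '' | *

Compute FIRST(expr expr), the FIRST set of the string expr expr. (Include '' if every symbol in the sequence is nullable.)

{ *, '' }

Add FIRST(expr)\{''} = { * }; expr is nullable, continue.
Add FIRST(expr)\{''} = { * }; expr is nullable, continue.
Every symbol is nullable, so include ''.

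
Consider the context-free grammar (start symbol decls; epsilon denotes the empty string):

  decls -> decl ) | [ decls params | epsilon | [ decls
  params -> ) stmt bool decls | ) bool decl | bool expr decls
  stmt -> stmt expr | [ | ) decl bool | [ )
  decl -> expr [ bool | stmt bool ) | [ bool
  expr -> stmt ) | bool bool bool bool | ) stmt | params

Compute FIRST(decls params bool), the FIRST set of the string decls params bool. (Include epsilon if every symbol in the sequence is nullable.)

{ ), [, bool }

Add FIRST(decls)\{epsilon} = { ), [, bool }; decls is nullable, continue.
Add FIRST(params) = { ), bool }; params is not nullable, stop.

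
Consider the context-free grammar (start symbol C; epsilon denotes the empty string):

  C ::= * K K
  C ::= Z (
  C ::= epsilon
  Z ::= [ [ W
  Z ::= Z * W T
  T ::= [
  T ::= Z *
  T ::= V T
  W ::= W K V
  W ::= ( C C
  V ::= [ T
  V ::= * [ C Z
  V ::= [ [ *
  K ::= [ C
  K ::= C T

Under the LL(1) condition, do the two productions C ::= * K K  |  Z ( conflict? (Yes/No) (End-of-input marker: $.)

No

FIRST(* K K) = { * } and FIRST(Z () = { [ }.
The FIRST sets are disjoint and neither alternative is nullable — no conflict.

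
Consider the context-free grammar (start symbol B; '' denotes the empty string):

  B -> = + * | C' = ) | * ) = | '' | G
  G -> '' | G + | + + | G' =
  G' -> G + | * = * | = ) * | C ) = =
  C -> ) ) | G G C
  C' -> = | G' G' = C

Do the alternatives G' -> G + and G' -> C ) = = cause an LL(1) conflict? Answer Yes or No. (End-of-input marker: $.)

FIRST(G +) = { ), *, +, = } and FIRST(C ) = =) = { ), *, +, = }.
Both contain ), so the two alternatives are not disjoint — LL(1) conflict.

Yes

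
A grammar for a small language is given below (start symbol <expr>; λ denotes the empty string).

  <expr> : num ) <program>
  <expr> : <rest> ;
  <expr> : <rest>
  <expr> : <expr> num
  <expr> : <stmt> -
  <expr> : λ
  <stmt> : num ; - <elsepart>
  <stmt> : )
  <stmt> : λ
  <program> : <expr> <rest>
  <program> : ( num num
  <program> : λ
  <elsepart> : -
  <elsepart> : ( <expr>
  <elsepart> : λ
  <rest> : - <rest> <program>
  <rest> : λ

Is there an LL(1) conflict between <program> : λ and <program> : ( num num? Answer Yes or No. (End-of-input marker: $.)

FIRST(λ) = { λ } and FIRST(( num num) = { ( }.
The first alternative is nullable and FOLLOW(<program>) = { $, (, ), -, ;, num } shares ( with FIRST of the second — conflict.

Yes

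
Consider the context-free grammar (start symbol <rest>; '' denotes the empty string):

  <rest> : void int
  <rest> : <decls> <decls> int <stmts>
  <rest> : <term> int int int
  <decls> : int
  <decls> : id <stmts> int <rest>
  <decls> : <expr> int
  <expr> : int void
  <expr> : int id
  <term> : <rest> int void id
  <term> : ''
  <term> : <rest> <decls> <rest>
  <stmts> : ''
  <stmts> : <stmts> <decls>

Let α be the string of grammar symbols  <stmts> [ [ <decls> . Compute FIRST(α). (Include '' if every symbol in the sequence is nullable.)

{ [, id, int }

Add FIRST(<stmts>)\{''} = { id, int }; <stmts> is nullable, continue.
[ is a terminal; add {[} and stop.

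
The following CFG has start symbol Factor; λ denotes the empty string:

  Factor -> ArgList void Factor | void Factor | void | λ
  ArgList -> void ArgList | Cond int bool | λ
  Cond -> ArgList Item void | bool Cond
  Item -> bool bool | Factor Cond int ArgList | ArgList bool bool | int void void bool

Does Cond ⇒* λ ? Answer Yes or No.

No

Nullable nonterminals: ArgList, Factor.
No production of Cond has an RHS whose symbols are all nullable, so Cond is not nullable.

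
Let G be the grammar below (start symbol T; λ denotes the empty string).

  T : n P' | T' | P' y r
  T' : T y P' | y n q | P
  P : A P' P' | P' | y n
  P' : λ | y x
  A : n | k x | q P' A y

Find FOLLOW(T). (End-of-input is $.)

T is the start symbol, so $ ∈ FOLLOW(T).
In T' : T y P': add FIRST(y P') = { y }.
Union: FOLLOW(T) = { $, y }.

{ $, y }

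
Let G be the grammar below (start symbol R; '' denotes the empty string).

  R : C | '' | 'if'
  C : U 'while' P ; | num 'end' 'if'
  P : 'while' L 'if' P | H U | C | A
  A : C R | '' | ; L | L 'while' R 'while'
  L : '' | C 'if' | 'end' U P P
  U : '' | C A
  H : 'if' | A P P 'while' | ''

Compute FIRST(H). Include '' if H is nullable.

H : 'if' contributes {'if'}.
From H : A P P 'while': A, P, P nullable, take FIRST(A) ∪ FIRST(P) ∪ FIRST(P) ∪ {'while'} = { 'end', 'if', 'while', ;, num }.
H : '' contributes ''.
Union: FIRST(H) = { 'end', 'if', 'while', ;, num, '' }.

{ 'end', 'if', 'while', ;, num, '' }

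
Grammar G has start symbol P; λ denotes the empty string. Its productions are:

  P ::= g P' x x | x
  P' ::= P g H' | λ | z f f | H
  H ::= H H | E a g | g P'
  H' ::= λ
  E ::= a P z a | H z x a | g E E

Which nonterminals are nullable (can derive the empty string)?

Directly nullable (have an λ-production): P', H'.
No other nonterminal has a production whose RHS symbols are all nullable.

{ H', P' }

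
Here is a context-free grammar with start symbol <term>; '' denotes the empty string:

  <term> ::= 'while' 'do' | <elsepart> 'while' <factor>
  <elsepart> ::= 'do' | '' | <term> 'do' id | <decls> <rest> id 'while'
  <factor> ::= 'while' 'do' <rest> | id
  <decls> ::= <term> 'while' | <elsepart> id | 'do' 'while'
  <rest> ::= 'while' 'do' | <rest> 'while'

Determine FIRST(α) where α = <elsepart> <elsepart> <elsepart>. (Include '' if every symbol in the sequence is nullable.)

Add FIRST(<elsepart>)\{''} = { 'do', 'while', id }; <elsepart> is nullable, continue.
Add FIRST(<elsepart>)\{''} = { 'do', 'while', id }; <elsepart> is nullable, continue.
Add FIRST(<elsepart>)\{''} = { 'do', 'while', id }; <elsepart> is nullable, continue.
Every symbol is nullable, so include ''.

{ 'do', 'while', id, '' }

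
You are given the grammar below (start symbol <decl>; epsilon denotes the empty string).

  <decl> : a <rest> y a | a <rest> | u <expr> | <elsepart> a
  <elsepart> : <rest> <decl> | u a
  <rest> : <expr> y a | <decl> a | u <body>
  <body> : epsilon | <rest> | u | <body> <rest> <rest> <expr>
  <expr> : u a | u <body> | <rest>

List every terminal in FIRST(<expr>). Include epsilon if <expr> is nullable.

<expr> : u a contributes {u}.
<expr> : u <body> contributes {u}.
From <expr> : <rest>: add FIRST(<rest>) = { a, u }.
Union: FIRST(<expr>) = { a, u }.

{ a, u }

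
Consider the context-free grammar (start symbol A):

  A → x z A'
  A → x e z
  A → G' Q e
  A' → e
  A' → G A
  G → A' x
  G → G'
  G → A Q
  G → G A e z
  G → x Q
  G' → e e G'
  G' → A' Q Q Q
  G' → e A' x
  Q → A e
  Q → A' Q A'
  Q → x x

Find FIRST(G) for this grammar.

{ e, x }

From G → A' x: add FIRST(A') = { e, x }.
From G → G': add FIRST(G') = { e, x }.
From G → A Q: add FIRST(A) = { e, x }.
From G → G A e z: add FIRST(G) = { e, x }.
G → x Q contributes {x}.
Union: FIRST(G) = { e, x }.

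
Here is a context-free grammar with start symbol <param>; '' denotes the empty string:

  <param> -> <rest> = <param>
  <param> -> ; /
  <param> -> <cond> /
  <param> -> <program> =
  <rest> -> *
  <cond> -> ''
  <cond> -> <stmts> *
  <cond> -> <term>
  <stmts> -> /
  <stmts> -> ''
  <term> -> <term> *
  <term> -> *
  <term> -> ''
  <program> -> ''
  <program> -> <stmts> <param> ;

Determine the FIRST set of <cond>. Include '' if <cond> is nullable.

{ *, /, '' }

<cond> -> '' contributes ''.
From <cond> -> <stmts> *: <stmts> nullable, take FIRST(<stmts>) ∪ {*} = { *, / }.
From <cond> -> <term>: add FIRST(<term>) = { *, '' } (including '' since <term> is nullable).
Union: FIRST(<cond>) = { *, /, '' }.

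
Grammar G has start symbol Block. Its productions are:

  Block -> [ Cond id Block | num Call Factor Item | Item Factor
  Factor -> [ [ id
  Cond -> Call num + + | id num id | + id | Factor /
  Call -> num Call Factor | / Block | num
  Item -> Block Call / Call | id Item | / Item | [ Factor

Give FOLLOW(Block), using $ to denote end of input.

{ $, /, [, num }

Block is the start symbol, so $ ∈ FOLLOW(Block).
In Block -> [ Cond id Block: Block is at the end, add FOLLOW(Block) = { $, /, [, num }.
In Call -> / Block: Block is at the end, add FOLLOW(Call) = { $, /, [, num }.
In Item -> Block Call / Call: add FIRST(Call / Call) = { /, num }.
Union: FOLLOW(Block) = { $, /, [, num }.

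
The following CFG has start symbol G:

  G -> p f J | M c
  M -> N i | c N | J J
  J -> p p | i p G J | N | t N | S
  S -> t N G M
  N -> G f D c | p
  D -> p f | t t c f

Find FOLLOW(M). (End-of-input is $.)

{ $, c, f, i, p, t }

In G -> M c: add FIRST(c) = { c }.
In S -> t N G M: M is at the end, add FOLLOW(S) = { $, c, f, i, p, t }.
Union: FOLLOW(M) = { $, c, f, i, p, t }.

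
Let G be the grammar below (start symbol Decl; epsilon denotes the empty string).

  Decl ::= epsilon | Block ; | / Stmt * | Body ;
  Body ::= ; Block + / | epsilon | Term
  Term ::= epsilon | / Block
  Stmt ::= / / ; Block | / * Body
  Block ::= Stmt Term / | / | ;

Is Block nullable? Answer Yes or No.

No

Nullable nonterminals: Body, Decl, Term.
No production of Block has an RHS whose symbols are all nullable, so Block is not nullable.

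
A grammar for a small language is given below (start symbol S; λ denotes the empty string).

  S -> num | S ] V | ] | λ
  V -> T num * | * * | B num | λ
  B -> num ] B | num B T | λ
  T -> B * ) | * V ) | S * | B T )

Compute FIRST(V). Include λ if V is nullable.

From V -> T num *: add FIRST(T) = { *, ], num }.
V -> * * contributes {*}.
From V -> B num: B nullable, take FIRST(B) ∪ {num} = { num }.
V -> λ contributes λ.
Union: FIRST(V) = { *, ], num, λ }.

{ *, ], num, λ }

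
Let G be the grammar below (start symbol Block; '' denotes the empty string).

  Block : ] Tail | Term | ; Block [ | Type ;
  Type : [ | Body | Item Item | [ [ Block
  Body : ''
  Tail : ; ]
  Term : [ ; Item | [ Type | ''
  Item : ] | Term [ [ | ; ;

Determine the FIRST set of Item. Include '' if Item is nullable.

{ ;, [, ] }

Item : ] contributes {]}.
From Item : Term [ [: Term nullable, take FIRST(Term) ∪ {[} = { [ }.
Item : ; ; contributes {;}.
Union: FIRST(Item) = { ;, [, ] }.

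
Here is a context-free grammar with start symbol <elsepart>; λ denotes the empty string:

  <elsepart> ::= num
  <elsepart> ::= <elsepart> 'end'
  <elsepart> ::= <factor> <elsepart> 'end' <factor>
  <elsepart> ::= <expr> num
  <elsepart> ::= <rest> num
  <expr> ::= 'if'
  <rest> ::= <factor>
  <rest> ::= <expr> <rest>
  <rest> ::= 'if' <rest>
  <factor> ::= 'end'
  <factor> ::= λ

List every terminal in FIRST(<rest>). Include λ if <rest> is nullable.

{ 'end', 'if', λ }

From <rest> ::= <factor>: add FIRST(<factor>) = { 'end', λ } (including λ since <factor> is nullable).
From <rest> ::= <expr> <rest>: add FIRST(<expr>) = { 'if' }.
<rest> ::= 'if' <rest> contributes {'if'}.
Union: FIRST(<rest>) = { 'end', 'if', λ }.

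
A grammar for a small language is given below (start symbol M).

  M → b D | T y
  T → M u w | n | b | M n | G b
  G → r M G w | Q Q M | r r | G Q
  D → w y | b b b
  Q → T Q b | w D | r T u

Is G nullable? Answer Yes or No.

No

No nonterminal in this grammar is nullable.
No production of G has an RHS whose symbols are all nullable, so G is not nullable.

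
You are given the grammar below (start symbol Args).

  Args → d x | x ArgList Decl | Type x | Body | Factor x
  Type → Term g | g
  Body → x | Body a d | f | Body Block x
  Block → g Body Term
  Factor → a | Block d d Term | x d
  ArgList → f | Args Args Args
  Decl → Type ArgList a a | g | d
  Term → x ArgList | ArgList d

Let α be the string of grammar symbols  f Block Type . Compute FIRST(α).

f is a terminal; add {f} and stop.

{ f }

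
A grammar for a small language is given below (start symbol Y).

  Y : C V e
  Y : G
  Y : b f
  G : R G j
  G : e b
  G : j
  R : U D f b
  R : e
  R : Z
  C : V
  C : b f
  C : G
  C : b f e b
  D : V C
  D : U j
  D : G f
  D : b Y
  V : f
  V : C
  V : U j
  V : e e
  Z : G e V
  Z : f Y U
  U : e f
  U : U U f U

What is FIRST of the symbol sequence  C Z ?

Add FIRST(C) = { b, e, f, j }; C is not nullable, stop.

{ b, e, f, j }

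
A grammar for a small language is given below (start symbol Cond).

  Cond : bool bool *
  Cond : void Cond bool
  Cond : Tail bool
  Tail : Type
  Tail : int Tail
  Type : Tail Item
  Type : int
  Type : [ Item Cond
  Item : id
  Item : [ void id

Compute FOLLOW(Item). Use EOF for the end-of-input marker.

{ [, bool, id, int, void }

In Type : Tail Item: Item is at the end, add FOLLOW(Type) = { [, bool, id }.
In Type : [ Item Cond: add FIRST(Cond) = { [, bool, int, void }.
Union: FOLLOW(Item) = { [, bool, id, int, void }.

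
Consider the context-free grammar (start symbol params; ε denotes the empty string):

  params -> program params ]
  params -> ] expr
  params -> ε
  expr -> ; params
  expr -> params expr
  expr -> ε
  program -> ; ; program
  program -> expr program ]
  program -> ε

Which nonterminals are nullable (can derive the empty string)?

{ expr, params, program }

Directly nullable (have an ε-production): params, expr, program.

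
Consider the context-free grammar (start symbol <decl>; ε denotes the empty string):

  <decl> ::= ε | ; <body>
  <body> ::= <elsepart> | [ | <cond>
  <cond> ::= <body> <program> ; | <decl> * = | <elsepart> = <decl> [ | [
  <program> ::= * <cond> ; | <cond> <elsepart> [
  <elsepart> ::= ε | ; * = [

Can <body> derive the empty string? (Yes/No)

<body> ::= <elsepart> and each of <elsepart> is nullable, so <body> ⇒* ε.

Yes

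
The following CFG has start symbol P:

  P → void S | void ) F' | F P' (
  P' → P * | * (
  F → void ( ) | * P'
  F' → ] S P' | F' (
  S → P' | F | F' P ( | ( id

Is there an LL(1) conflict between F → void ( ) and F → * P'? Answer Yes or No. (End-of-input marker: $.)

FIRST(void ( )) = { void } and FIRST(* P') = { * }.
The FIRST sets are disjoint and neither alternative is nullable — no conflict.

No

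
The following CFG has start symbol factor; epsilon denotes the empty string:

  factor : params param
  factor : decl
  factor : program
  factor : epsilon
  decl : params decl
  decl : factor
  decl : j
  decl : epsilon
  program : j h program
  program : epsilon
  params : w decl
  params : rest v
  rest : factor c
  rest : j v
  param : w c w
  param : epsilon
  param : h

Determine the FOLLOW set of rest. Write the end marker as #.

{ v }

In params : rest v: add FIRST(v) = { v }.
Union: FOLLOW(rest) = { v }.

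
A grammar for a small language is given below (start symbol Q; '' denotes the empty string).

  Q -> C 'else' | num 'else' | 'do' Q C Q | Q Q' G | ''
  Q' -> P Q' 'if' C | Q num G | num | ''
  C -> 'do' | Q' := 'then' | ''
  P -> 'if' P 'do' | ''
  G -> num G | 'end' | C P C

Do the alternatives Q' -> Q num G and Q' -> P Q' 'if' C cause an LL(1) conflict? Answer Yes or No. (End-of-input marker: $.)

FIRST(Q num G) = { 'do', 'else', 'end', 'if', :=, num } and FIRST(P Q' 'if' C) = { 'do', 'else', 'end', 'if', :=, num }.
Both contain 'do', so the two alternatives are not disjoint — LL(1) conflict.

Yes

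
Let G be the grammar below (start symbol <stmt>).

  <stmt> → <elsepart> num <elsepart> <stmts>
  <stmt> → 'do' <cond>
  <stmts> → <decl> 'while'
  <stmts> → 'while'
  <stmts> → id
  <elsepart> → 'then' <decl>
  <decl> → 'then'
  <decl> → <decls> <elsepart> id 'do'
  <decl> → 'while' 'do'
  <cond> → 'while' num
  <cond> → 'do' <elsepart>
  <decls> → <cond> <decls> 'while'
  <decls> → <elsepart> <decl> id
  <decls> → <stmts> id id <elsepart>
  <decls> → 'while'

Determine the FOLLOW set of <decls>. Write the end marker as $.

In <decl> → <decls> <elsepart> id 'do': add FIRST(<elsepart> id 'do') = { 'then' }.
In <decls> → <cond> <decls> 'while': add FIRST('while') = { 'while' }.
Union: FOLLOW(<decls>) = { 'then', 'while' }.

{ 'then', 'while' }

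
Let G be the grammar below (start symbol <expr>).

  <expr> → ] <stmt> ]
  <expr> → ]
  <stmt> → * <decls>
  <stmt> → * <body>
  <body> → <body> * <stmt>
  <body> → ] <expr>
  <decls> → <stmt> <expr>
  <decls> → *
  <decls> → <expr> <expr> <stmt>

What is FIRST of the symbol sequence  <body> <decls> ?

{ ] }

Add FIRST(<body>) = { ] }; <body> is not nullable, stop.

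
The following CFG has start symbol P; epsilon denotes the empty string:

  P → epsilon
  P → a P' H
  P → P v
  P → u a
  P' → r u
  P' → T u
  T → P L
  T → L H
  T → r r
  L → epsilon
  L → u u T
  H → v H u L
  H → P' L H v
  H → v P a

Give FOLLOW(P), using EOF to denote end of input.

P is the start symbol, so EOF ∈ FOLLOW(P).
In P → P v: add FIRST(v) = { v }.
In T → P L: add FIRST(L)\{epsilon} = { u }.
  Since L is nullable, also add FOLLOW(T) = { EOF, a, r, u, v }.
In H → v P a: add FIRST(a) = { a }.
Union: FOLLOW(P) = { EOF, a, r, u, v }.

{ EOF, a, r, u, v }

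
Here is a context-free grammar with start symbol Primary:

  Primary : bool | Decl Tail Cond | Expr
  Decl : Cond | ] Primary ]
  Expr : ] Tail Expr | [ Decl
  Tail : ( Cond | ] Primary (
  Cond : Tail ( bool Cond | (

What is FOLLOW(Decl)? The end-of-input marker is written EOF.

In Primary : Decl Tail Cond: add FIRST(Tail Cond) = { (, ] }.
In Expr : [ Decl: Decl is at the end, add FOLLOW(Expr) = { EOF, (, ] }.
Union: FOLLOW(Decl) = { EOF, (, ] }.

{ EOF, (, ] }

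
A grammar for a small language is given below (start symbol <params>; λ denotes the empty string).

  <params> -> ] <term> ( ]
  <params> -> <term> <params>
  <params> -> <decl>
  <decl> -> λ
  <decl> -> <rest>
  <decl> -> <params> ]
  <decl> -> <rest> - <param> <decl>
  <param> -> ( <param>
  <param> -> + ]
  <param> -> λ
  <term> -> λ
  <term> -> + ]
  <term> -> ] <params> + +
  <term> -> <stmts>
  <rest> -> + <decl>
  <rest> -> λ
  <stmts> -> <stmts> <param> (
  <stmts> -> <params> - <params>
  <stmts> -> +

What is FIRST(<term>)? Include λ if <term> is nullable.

{ +, -, ], λ }

<term> -> λ contributes λ.
<term> -> + ] contributes {+}.
<term> -> ] <params> + + contributes {]}.
From <term> -> <stmts>: add FIRST(<stmts>) = { +, -, ] }.
Union: FIRST(<term>) = { +, -, ], λ }.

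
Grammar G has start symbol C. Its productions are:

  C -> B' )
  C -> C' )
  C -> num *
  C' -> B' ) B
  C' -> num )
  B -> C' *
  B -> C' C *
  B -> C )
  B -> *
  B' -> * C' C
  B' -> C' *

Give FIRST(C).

{ *, num }

From C -> B' ): add FIRST(B') = { *, num }.
From C -> C' ): add FIRST(C') = { *, num }.
C -> num * contributes {num}.
Union: FIRST(C) = { *, num }.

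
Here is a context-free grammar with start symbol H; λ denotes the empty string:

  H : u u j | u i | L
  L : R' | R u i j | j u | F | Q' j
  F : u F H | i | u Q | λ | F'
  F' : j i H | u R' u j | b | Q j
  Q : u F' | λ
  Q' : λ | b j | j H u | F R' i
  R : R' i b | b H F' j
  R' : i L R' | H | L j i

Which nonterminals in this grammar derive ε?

{ F, H, L, Q, Q', R' }

Directly nullable (have an λ-production): F, Q, Q'.
R' : H with every symbol nullable, so R' is nullable.
H : L with every symbol nullable, so H is nullable.
L : R' with every symbol nullable, so L is nullable.
No other nonterminal has a production whose RHS symbols are all nullable.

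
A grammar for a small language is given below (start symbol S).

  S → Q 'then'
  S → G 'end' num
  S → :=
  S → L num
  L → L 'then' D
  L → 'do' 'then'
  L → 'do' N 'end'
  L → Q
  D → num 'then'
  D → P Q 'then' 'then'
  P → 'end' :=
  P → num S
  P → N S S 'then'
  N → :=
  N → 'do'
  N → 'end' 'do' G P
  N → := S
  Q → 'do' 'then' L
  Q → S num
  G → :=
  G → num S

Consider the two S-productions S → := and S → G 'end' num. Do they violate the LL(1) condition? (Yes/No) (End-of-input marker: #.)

Yes

FIRST(:=) = { := } and FIRST(G 'end' num) = { :=, num }.
Both contain :=, so the two alternatives are not disjoint — LL(1) conflict.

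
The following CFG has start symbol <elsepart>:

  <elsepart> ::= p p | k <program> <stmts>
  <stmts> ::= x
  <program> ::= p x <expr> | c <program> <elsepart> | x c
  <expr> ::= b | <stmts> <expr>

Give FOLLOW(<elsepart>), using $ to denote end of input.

{ $, k, p, x }

<elsepart> is the start symbol, so $ ∈ FOLLOW(<elsepart>).
In <program> ::= c <program> <elsepart>: <elsepart> is at the end, add FOLLOW(<program>) = { k, p, x }.
Union: FOLLOW(<elsepart>) = { $, k, p, x }.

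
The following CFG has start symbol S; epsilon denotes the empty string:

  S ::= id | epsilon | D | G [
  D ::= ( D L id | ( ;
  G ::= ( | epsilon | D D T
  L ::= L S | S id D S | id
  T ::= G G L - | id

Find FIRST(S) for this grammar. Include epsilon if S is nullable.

{ (, [, id, epsilon }

S ::= id contributes {id}.
S ::= epsilon contributes epsilon.
From S ::= D: add FIRST(D) = { ( }.
From S ::= G [: G nullable, take FIRST(G) ∪ {[} = { (, [ }.
Union: FIRST(S) = { (, [, id, epsilon }.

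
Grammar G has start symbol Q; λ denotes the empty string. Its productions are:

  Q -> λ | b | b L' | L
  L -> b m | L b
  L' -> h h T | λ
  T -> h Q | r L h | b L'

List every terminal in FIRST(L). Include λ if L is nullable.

L -> b m contributes {b}.
From L -> L b: add FIRST(L) = { b }.
Union: FIRST(L) = { b }.

{ b }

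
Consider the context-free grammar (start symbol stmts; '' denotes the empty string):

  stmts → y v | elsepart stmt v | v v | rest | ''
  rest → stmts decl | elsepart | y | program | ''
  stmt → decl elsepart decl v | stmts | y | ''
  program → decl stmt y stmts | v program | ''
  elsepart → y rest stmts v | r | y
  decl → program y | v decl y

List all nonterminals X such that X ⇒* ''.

Directly nullable (have an ''-production): stmts, rest, stmt, program.
No other nonterminal has a production whose RHS symbols are all nullable.

{ program, rest, stmt, stmts }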